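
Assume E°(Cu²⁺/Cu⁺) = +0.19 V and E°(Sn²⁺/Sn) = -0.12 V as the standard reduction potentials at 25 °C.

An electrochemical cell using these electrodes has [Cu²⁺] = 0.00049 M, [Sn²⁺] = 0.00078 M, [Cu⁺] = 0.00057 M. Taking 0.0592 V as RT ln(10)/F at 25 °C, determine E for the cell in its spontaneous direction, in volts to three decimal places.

+0.398 V

Cu²⁺/Cu⁺ is the cathode (higher E°), Sn²⁺/Sn the anode: E°cell = +0.19 − (-0.12) = +0.31 V, n = 2.
Overall: 2 Cu²⁺(aq) + Sn(s) → 2 Cu⁺(aq) + Sn²⁺(aq)
Q = [Cu⁺]^2·[Sn²⁺] / ([Cu²⁺]^2); log Q = -2.977.
E = E° − (0.0592/n) log Q = +0.31 − (0.0592/2)(-2.977) = +0.398 V.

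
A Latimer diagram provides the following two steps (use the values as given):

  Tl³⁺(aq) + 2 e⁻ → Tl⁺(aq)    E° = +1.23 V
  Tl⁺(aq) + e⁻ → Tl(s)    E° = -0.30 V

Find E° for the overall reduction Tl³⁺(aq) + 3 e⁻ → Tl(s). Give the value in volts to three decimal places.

Standard free energies of sequential steps add: ΔG°₃ = ΔG°₁ + ΔG°₂, so n₃E°₃ = n₁E°₁ + n₂E°₂.
E°₃ = (2×+1.23 + 1×-0.30) / 3 = (+2.160) / 3 = +0.720 V.

+0.720 V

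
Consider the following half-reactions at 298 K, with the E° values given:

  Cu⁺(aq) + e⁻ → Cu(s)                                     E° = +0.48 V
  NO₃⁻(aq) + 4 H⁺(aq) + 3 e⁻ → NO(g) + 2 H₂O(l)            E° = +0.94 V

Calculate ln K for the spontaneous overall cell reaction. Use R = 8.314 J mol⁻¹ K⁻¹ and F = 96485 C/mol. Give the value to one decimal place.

Cathode: NO₃⁻/NO; anode: Cu⁺/Cu. E°cell = (+0.94) − (+0.48) = +0.46 V, with n = 3.
ΔG° = −nFE° = −RT ln K, so ln K = nFE°/(RT) = (3)(96485)(+0.46) / ((8.314)(298)) = 53.742.

53.7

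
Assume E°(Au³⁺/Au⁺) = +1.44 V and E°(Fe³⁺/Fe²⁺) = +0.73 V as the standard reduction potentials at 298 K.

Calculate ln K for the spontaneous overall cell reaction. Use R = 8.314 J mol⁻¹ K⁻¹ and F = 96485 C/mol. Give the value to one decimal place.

55.3

Cathode: Au³⁺/Au⁺; anode: Fe³⁺/Fe²⁺. E°cell = (+1.44) − (+0.73) = +0.71 V, with n = 2.
ΔG° = −nFE° = −RT ln K, so ln K = nFE°/(RT) = (2)(96485)(+0.71) / ((8.314)(298)) = 55.300.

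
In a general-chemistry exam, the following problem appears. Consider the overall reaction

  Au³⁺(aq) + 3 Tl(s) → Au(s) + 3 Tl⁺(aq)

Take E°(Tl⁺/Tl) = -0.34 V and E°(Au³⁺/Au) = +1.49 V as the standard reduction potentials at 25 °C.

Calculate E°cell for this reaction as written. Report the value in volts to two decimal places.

+1.83 V

The Au³⁺/Au couple has the higher reduction potential, so it is the cathode; Tl⁺/Tl is oxidised at the anode.
E°cell = E°(cathode) − E°(anode) = (+1.49) − (-0.34) = +1.83 V.
Since E°cell > 0, the reaction is spontaneous under standard conditions.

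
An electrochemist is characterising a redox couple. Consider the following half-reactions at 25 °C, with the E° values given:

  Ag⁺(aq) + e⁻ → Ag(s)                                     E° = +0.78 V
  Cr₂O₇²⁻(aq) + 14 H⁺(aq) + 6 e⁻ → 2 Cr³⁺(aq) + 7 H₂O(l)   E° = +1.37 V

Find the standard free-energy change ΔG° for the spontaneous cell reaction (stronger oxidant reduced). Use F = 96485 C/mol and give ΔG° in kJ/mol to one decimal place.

-341.6 kJ/mol

Cr₂O₇²⁻/Cr³⁺ (E° = +1.37 V) is the cathode; Ag⁺/Ag (E° = +0.78 V) is the anode, so E°cell = +0.59 V.
Balancing electrons gives n = 6 (lcm of 6 and 1).
ΔG° = −nFE° = −(6)(96485)(+0.59) = -341,557 J = -341.6 kJ/mol.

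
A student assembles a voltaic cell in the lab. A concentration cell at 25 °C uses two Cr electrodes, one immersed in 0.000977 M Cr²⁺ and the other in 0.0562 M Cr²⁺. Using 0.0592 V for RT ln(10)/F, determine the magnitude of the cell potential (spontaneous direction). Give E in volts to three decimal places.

For a concentration cell E°cell = 0. The 0.0562 M side is the cathode (reduction is favoured where [Cr²⁺] is higher).
With n = 2, E = −(0.0592/2) log([Cr²⁺]ₐₙ/[Cr²⁺]꜀ₐₜ) = −(0.0592/2) log(0.000977/0.0562) = −(0.0592/2)(-1.760) = +0.052 V.

+0.052 V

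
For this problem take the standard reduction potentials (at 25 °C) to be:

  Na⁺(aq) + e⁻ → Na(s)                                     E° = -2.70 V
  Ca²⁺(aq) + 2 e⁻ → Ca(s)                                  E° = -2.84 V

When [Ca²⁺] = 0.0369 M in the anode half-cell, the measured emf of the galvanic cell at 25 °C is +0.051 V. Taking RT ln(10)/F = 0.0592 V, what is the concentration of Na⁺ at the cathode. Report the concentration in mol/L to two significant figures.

Na⁺/Na is the cathode, Ca²⁺/Ca the anode: E°cell = +0.14 V, n = 2.
Overall reaction: 2 Na⁺(aq) + Ca(s) → 2 Na(s) + Ca²⁺(aq); Q = [Ca²⁺]^1/[Na⁺]^2.
From E = E° − (0.0592/n) log Q: log Q = (E° − E)·n/0.0592 = (+0.14 − (+0.051))·2/0.0592 = 3.0068.
So 2·log[Na⁺] = 1·log(0.0369) − log Q = -1.4330 − (3.0068) = -4.4398; log[Na⁺] = -4.4398 / 2 = -2.2199; [Na⁺] = 10^(-2.2199) ≈ 0.0060 M.

0.0060 M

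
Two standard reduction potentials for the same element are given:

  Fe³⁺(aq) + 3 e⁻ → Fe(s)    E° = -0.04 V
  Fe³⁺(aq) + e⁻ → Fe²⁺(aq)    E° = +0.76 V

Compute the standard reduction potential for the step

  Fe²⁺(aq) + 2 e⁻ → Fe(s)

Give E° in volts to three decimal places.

Sequential free energies add, so n₃E°₃ = n₁E°₁ + n₂E°₂.
With n₃ = 3, and the known step contributing 1×(+0.76) V, the unknown satisfies 2·E° = 3×(-0.04) − 1×(+0.76) = -0.880.
E° = -0.880 / 2 = -0.440 V.

-0.440 V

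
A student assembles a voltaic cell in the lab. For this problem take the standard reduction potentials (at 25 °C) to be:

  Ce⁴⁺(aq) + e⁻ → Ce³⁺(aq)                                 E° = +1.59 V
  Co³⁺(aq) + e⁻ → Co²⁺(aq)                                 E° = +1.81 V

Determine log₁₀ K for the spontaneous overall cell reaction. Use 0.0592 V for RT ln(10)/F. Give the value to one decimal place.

3.7

Cathode: Co³⁺/Co²⁺; anode: Ce⁴⁺/Ce³⁺. E°cell = +0.22 V, n = 1.
log K = nE°cell / 0.0592 = (1)(+0.22) / 0.0592 = 3.7.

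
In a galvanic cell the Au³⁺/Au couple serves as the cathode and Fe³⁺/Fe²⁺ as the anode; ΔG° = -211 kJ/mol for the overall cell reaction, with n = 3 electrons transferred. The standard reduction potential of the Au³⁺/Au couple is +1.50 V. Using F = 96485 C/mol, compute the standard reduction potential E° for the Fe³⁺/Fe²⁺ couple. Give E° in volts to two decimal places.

E°cell = −ΔG°/(nF) = −(-211×10³)/((3)(96485)) = +0.729 V.
Since Au³⁺/Au is the cathode and Fe³⁺/Fe²⁺ the anode, E°cell = E°(Au³⁺/Au) − E°(Fe³⁺/Fe²⁺).
So E°(Fe³⁺/Fe²⁺) = E°(Au³⁺/Au) − E°cell = (+1.50) − (+0.729) = +0.77 V.

+0.77 V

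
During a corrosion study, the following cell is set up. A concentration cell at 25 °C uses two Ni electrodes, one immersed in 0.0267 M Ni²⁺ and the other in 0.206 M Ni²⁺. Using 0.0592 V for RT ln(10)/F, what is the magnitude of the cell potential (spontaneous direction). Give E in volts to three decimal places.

For a concentration cell E°cell = 0. The 0.206 M side is the cathode (reduction is favoured where [Ni²⁺] is higher).
With n = 2, E = −(0.0592/2) log([Ni²⁺]ₐₙ/[Ni²⁺]꜀ₐₜ) = −(0.0592/2) log(0.0267/0.206) = −(0.0592/2)(-0.887) = +0.026 V.

+0.026 V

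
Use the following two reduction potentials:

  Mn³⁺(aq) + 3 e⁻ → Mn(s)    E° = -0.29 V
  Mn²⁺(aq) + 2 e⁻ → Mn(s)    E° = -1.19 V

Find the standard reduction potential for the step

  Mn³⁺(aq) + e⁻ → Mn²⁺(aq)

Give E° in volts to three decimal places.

+1.510 V

Sequential free energies add, so n₃E°₃ = n₁E°₁ + n₂E°₂.
With n₃ = 3, and the known step contributing 2×(-1.19) V, the unknown satisfies 1·E° = 3×(-0.29) − 2×(-1.19) = +1.510.
E° = +1.510 / 1 = +1.510 V.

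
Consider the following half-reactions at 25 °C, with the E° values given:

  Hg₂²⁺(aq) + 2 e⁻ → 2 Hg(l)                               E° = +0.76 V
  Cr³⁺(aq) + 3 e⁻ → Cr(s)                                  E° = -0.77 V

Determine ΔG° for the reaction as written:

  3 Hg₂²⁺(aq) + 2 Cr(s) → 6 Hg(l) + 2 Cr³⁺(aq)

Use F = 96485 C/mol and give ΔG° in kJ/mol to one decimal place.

As written, Hg₂²⁺/Hg is reduced (cathode) and Cr³⁺/Cr is oxidised (anode), so E°cell = (+0.76) − (-0.77) = +1.53 V.
Balancing electrons gives n = 6.
ΔG° = −nFE° = −(6)(96485)(+1.53) = -885,732 J = -885.7 kJ/mol.

-885.7 kJ/mol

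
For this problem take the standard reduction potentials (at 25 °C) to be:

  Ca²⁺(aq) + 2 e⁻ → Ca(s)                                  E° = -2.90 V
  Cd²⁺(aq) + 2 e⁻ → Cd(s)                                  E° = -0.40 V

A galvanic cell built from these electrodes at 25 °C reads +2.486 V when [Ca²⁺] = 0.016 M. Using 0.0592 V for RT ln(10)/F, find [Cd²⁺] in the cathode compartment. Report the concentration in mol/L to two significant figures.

Cd²⁺/Cd is the cathode, Ca²⁺/Ca the anode: E°cell = +2.50 V, n = 2.
Overall reaction: Cd²⁺(aq) + Ca(s) → Cd(s) + Ca²⁺(aq); Q = [Ca²⁺]^1/[Cd²⁺]^1.
From E = E° − (0.0592/n) log Q: log Q = (E° − E)·n/0.0592 = (+2.50 − (+2.486))·2/0.0592 = 0.4730.
So 1·log[Cd²⁺] = 1·log(0.016) − log Q = -1.7959 − (0.4730) = -2.2689; [Cd²⁺] = 10^(-2.2689) ≈ 0.0054 M.

0.0054 M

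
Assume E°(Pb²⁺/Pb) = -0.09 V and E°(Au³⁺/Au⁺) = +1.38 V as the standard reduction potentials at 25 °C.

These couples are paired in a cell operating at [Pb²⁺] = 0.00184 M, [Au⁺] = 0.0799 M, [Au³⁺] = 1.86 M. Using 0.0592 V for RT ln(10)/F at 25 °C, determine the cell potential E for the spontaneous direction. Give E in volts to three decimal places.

+1.591 V

Au³⁺/Au⁺ is the cathode (higher E°), Pb²⁺/Pb the anode: E°cell = +1.38 − (-0.09) = +1.47 V, n = 2.
Overall: Au³⁺(aq) + Pb(s) → Au⁺(aq) + Pb²⁺(aq)
Q = [Au⁺]·[Pb²⁺] / ([Au³⁺]); log Q = -4.102.
E = E° − (0.0592/n) log Q = +1.47 − (0.0592/2)(-4.102) = +1.591 V.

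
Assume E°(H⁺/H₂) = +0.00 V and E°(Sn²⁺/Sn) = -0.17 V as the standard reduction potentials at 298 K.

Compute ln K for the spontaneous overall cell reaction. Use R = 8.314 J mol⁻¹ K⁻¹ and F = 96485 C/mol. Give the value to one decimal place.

Cathode: H⁺/H₂; anode: Sn²⁺/Sn. E°cell = (+0.00) − (-0.17) = +0.17 V, with n = 2.
ΔG° = −nFE° = −RT ln K, so ln K = nFE°/(RT) = (2)(96485)(+0.17) / ((8.314)(298)) = 13.241.

13.2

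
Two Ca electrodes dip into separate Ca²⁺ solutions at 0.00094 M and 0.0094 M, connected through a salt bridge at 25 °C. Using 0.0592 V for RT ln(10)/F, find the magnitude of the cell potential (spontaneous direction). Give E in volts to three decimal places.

For a concentration cell E°cell = 0. The 0.0094 M side is the cathode (reduction is favoured where [Ca²⁺] is higher).
With n = 2, E = −(0.0592/2) log([Ca²⁺]ₐₙ/[Ca²⁺]꜀ₐₜ) = −(0.0592/2) log(0.00094/0.0094) = −(0.0592/2)(-1.000) = +0.030 V.

+0.030 V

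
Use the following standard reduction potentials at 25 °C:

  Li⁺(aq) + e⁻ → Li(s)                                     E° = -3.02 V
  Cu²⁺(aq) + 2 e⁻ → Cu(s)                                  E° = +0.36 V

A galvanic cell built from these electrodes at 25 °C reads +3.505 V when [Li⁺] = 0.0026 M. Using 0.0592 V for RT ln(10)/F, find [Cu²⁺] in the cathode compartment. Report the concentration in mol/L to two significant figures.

0.11 M

Cu²⁺/Cu is the cathode, Li⁺/Li the anode: E°cell = +3.38 V, n = 2.
Overall reaction: Cu²⁺(aq) + 2 Li(s) → Cu(s) + 2 Li⁺(aq); Q = [Li⁺]^2/[Cu²⁺]^1.
From E = E° − (0.0592/n) log Q: log Q = (E° − E)·n/0.0592 = (+3.38 − (+3.505))·2/0.0592 = -4.2230.
So 1·log[Cu²⁺] = 2·log(0.0026) − log Q = -5.1701 − (-4.2230) = -0.9471; [Cu²⁺] = 10^(-0.9471) ≈ 0.11 M.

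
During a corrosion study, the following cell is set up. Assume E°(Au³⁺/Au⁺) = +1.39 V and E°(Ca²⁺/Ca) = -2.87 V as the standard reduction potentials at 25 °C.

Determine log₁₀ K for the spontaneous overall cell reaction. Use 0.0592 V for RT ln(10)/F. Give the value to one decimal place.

143.9

Cathode: Au³⁺/Au⁺; anode: Ca²⁺/Ca. E°cell = +4.26 V, n = 2.
log K = nE°cell / 0.0592 = (2)(+4.26) / 0.0592 = 143.9.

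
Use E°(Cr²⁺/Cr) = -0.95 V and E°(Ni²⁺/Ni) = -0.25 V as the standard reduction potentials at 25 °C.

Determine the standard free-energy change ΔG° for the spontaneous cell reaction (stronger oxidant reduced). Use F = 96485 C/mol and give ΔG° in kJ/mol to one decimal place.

-135.1 kJ/mol

Ni²⁺/Ni (E° = -0.25 V) is the cathode; Cr²⁺/Cr (E° = -0.95 V) is the anode, so E°cell = +0.70 V.
Balancing electrons gives n = 2 (lcm of 2 and 2).
ΔG° = −nFE° = −(2)(96485)(+0.70) = -135,079 J = -135.1 kJ/mol.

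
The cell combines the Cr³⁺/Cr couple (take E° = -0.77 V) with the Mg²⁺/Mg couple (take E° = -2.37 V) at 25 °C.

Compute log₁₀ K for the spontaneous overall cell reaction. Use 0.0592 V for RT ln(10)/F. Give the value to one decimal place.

162.2

Cathode: Cr³⁺/Cr; anode: Mg²⁺/Mg. E°cell = +1.60 V, n = 6.
log K = nE°cell / 0.0592 = (6)(+1.60) / 0.0592 = 162.2.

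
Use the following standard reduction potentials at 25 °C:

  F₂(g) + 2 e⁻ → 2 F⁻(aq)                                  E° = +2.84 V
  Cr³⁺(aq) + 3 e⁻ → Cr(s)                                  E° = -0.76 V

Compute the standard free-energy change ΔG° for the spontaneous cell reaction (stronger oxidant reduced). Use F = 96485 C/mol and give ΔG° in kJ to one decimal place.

F₂/F⁻ (E° = +2.84 V) is the cathode; Cr³⁺/Cr (E° = -0.76 V) is the anode, so E°cell = +3.60 V.
Balancing electrons gives n = 6 (lcm of 2 and 3).
ΔG° = −nFE° = −(6)(96485)(+3.60) = -2,084,076 J = -2084.1 kJ.

-2084.1 kJ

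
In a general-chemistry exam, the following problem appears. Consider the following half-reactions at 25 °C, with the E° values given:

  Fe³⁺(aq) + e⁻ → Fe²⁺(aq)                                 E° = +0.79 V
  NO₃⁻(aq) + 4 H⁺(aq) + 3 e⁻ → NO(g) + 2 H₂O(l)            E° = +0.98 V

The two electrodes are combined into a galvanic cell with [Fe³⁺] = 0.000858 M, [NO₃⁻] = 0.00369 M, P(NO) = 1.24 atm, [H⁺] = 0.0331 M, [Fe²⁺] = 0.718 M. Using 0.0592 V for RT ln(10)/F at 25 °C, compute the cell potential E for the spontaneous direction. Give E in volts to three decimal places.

+0.196 V

NO₃⁻/NO is the cathode (higher E°), Fe³⁺/Fe²⁺ the anode: E°cell = +0.98 − (+0.79) = +0.19 V, n = 3.
Overall: NO₃⁻(aq) + 4 H⁺(aq) + 3 Fe²⁺(aq) → NO(g) + 2 H₂O(l) + 3 Fe³⁺(aq)
Q = P(NO)·[Fe³⁺]^3 / ([NO₃⁻]·[H⁺]^4·[Fe²⁺]^3); log Q = -0.321.
E = E° − (0.0592/n) log Q = +0.19 − (0.0592/3)(-0.321) = +0.196 V.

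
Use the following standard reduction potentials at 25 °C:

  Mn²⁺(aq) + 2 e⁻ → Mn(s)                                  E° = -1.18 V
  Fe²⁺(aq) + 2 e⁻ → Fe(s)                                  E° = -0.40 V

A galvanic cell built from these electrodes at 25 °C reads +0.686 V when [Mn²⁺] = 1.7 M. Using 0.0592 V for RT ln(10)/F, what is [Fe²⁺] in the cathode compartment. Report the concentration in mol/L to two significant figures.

0.0011 M

Fe²⁺/Fe is the cathode, Mn²⁺/Mn the anode: E°cell = +0.78 V, n = 2.
Overall reaction: Fe²⁺(aq) + Mn(s) → Fe(s) + Mn²⁺(aq); Q = [Mn²⁺]^1/[Fe²⁺]^1.
From E = E° − (0.0592/n) log Q: log Q = (E° − E)·n/0.0592 = (+0.78 − (+0.686))·2/0.0592 = 3.1757.
So 1·log[Fe²⁺] = 1·log(1.7) − log Q = 0.2304 − (3.1757) = -2.9453; [Fe²⁺] = 10^(-2.9453) ≈ 0.0011 M.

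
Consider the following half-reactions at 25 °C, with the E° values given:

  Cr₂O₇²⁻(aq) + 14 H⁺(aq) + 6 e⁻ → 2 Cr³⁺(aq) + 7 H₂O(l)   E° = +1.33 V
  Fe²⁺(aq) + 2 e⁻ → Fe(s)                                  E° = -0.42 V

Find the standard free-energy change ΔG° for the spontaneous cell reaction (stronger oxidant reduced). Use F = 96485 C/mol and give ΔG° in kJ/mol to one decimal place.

Cr₂O₇²⁻/Cr³⁺ (E° = +1.33 V) is the cathode; Fe²⁺/Fe (E° = -0.42 V) is the anode, so E°cell = +1.75 V.
Balancing electrons gives n = 6 (lcm of 6 and 2).
ΔG° = −nFE° = −(6)(96485)(+1.75) = -1,013,092 J = -1013.1 kJ/mol.

-1013.1 kJ/mol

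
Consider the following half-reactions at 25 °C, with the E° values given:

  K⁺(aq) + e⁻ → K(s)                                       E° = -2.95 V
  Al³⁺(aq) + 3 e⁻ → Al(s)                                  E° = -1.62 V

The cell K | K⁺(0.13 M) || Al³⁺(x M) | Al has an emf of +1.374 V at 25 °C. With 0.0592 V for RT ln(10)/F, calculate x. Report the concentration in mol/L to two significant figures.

Al³⁺/Al is the cathode, K⁺/K the anode: E°cell = +1.33 V, n = 3.
Overall reaction: Al³⁺(aq) + 3 K(s) → Al(s) + 3 K⁺(aq); Q = [K⁺]^3/[Al³⁺]^1.
From E = E° − (0.0592/n) log Q: log Q = (E° − E)·n/0.0592 = (+1.33 − (+1.374))·3/0.0592 = -2.2297.
So 1·log[Al³⁺] = 3·log(0.13) − log Q = -2.6582 − (-2.2297) = -0.4285; [Al³⁺] = 10^(-0.4285) ≈ 0.37 M.

0.37 M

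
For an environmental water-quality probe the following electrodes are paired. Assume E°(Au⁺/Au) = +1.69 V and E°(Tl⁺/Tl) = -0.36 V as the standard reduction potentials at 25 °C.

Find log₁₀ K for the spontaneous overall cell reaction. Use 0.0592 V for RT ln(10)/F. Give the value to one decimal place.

Cathode: Au⁺/Au; anode: Tl⁺/Tl. E°cell = +2.05 V, n = 1.
log K = nE°cell / 0.0592 = (1)(+2.05) / 0.0592 = 34.6.

34.6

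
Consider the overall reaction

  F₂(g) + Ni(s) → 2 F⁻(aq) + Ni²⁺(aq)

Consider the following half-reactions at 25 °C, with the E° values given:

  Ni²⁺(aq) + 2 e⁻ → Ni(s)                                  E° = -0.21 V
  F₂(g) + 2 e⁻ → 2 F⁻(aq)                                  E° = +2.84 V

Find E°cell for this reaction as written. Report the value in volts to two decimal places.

The F₂/F⁻ couple has the higher reduction potential, so it is the cathode; Ni²⁺/Ni is oxidised at the anode.
E°cell = E°(cathode) − E°(anode) = (+2.84) − (-0.21) = +3.05 V.

+3.05 V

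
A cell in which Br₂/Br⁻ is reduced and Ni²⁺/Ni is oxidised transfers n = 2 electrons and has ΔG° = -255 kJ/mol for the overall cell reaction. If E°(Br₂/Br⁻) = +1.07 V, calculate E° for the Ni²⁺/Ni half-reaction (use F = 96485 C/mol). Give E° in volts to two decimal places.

E°cell = −ΔG°/(nF) = −(-255×10³)/((2)(96485)) = +1.321 V.
Since Br₂/Br⁻ is the cathode and Ni²⁺/Ni the anode, E°cell = E°(Br₂/Br⁻) − E°(Ni²⁺/Ni).
So E°(Ni²⁺/Ni) = E°(Br₂/Br⁻) − E°cell = (+1.07) − (+1.321) = -0.25 V.

-0.25 V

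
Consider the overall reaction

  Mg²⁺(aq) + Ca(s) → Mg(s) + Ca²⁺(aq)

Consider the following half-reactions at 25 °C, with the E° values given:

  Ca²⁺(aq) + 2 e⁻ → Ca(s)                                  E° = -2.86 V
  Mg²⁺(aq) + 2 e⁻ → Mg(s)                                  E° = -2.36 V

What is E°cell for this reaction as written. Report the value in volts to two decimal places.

The Mg²⁺/Mg couple has the higher reduction potential, so it is the cathode; Ca²⁺/Ca is oxidised at the anode.
E°cell = E°(cathode) − E°(anode) = (-2.36) − (-2.86) = +0.50 V.
Since E°cell > 0, the reaction is spontaneous under standard conditions.

+0.50 V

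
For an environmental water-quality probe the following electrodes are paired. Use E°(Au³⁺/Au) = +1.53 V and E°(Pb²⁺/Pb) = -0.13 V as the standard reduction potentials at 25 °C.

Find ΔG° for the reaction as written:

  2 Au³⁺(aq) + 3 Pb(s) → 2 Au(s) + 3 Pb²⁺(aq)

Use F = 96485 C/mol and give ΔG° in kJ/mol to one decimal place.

As written, Au³⁺/Au is reduced (cathode) and Pb²⁺/Pb is oxidised (anode), so E°cell = (+1.53) − (-0.13) = +1.66 V.
Balancing electrons gives n = 6.
ΔG° = −nFE° = −(6)(96485)(+1.66) = -960,991 J = -961.0 kJ/mol.

-961.0 kJ/mol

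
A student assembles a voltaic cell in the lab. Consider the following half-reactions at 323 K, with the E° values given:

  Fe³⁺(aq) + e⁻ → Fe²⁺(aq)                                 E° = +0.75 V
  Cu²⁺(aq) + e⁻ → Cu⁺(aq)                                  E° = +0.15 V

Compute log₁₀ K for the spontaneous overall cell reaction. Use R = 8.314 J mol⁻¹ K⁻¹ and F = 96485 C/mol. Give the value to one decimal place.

Cathode: Fe³⁺/Fe²⁺; anode: Cu²⁺/Cu⁺. E°cell = (+0.75) − (+0.15) = +0.60 V, with n = 1.
ΔG° = −nFE° = −RT ln K, so ln K = nFE°/(RT) = (1)(96485)(+0.60) / ((8.314)(323)) = 21.558.
log₁₀ K = 21.558 / ln 10 = 9.4.

9.4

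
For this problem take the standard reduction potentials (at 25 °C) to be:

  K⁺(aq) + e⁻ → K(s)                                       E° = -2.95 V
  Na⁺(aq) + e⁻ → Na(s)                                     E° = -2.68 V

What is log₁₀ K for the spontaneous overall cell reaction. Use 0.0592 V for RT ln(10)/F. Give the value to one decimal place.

Cathode: Na⁺/Na; anode: K⁺/K. E°cell = +0.27 V, n = 1.
log K = nE°cell / 0.0592 = (1)(+0.27) / 0.0592 = 4.6.

4.6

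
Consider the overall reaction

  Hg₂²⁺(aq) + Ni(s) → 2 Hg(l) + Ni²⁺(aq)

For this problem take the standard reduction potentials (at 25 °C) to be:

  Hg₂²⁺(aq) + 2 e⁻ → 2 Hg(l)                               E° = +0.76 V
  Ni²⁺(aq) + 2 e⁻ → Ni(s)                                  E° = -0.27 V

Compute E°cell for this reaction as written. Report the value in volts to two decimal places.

The Hg₂²⁺/Hg couple has the higher reduction potential, so it is the cathode; Ni²⁺/Ni is oxidised at the anode.
E°cell = E°(cathode) − E°(anode) = (+0.76) − (-0.27) = +1.03 V.
Since E°cell > 0, the reaction is spontaneous under standard conditions.

+1.03 V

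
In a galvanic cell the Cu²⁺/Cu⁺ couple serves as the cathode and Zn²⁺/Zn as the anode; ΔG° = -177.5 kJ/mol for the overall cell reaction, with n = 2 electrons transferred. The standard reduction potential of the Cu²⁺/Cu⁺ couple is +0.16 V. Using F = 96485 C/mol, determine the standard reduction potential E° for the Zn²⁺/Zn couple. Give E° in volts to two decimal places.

E°cell = −ΔG°/(nF) = −(-177.5×10³)/((2)(96485)) = +0.920 V.
Since Cu²⁺/Cu⁺ is the cathode and Zn²⁺/Zn the anode, E°cell = E°(Cu²⁺/Cu⁺) − E°(Zn²⁺/Zn).
So E°(Zn²⁺/Zn) = E°(Cu²⁺/Cu⁺) − E°cell = (+0.16) − (+0.920) = -0.76 V.

-0.76 V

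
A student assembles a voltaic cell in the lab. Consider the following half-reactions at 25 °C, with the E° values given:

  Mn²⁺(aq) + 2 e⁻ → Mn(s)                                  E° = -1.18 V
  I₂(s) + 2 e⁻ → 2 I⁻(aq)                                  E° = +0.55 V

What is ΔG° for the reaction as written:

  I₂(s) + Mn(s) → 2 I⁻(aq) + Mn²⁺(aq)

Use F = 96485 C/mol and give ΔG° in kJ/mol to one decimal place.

-333.8 kJ/mol

As written, I₂/I⁻ is reduced (cathode) and Mn²⁺/Mn is oxidised (anode), so E°cell = (+0.55) − (-1.18) = +1.73 V.
Balancing electrons gives n = 2.
ΔG° = −nFE° = −(2)(96485)(+1.73) = -333,838 J = -333.8 kJ/mol.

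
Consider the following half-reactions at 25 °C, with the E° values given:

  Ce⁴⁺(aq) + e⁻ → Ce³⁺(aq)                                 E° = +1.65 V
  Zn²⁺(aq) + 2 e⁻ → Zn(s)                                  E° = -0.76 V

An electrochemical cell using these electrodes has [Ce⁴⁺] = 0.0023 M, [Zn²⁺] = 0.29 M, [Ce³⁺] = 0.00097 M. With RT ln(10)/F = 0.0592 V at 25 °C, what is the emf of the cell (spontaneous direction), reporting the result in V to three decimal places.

+2.448 V

Ce⁴⁺/Ce³⁺ is the cathode (higher E°), Zn²⁺/Zn the anode: E°cell = +1.65 − (-0.76) = +2.41 V, n = 2.
Overall: 2 Ce⁴⁺(aq) + Zn(s) → 2 Ce³⁺(aq) + Zn²⁺(aq)
Q = [Ce³⁺]^2·[Zn²⁺] / ([Ce⁴⁺]^2); log Q = -1.288.
E = E° − (0.0592/n) log Q = +2.41 − (0.0592/2)(-1.288) = +2.448 V.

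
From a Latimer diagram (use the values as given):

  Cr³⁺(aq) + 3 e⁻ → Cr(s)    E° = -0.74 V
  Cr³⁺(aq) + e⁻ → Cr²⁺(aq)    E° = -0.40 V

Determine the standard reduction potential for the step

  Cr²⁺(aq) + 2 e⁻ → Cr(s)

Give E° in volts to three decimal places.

-0.910 V

Sequential free energies add, so n₃E°₃ = n₁E°₁ + n₂E°₂.
With n₃ = 3, and the known step contributing 1×(-0.40) V, the unknown satisfies 2·E° = 3×(-0.74) − 1×(-0.40) = -1.820.
E° = -1.820 / 2 = -0.910 V.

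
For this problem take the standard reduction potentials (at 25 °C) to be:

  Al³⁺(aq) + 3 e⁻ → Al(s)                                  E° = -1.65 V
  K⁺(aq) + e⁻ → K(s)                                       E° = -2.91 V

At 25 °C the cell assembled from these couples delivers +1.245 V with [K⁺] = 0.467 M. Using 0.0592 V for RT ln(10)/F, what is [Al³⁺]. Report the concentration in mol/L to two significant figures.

0.018 M

Al³⁺/Al is the cathode, K⁺/K the anode: E°cell = +1.26 V, n = 3.
Overall reaction: Al³⁺(aq) + 3 K(s) → Al(s) + 3 K⁺(aq); Q = [K⁺]^3/[Al³⁺]^1.
From E = E° − (0.0592/n) log Q: log Q = (E° − E)·n/0.0592 = (+1.26 − (+1.245))·3/0.0592 = 0.7601.
So 1·log[Al³⁺] = 3·log(0.467) − log Q = -0.9920 − (0.7601) = -1.7521; [Al³⁺] = 10^(-1.7521) ≈ 0.018 M.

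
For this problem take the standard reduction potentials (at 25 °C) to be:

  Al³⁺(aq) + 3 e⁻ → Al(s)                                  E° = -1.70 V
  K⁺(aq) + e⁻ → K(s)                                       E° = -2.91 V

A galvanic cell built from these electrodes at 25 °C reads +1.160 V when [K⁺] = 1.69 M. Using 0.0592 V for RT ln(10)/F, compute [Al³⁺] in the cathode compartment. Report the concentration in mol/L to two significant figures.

0.014 M

Al³⁺/Al is the cathode, K⁺/K the anode: E°cell = +1.21 V, n = 3.
Overall reaction: Al³⁺(aq) + 3 K(s) → Al(s) + 3 K⁺(aq); Q = [K⁺]^3/[Al³⁺]^1.
From E = E° − (0.0592/n) log Q: log Q = (E° − E)·n/0.0592 = (+1.21 − (+1.160))·3/0.0592 = 2.5338.
So 1·log[Al³⁺] = 3·log(1.69) − log Q = 0.6837 − (2.5338) = -1.8501; [Al³⁺] = 10^(-1.8501) ≈ 0.014 M.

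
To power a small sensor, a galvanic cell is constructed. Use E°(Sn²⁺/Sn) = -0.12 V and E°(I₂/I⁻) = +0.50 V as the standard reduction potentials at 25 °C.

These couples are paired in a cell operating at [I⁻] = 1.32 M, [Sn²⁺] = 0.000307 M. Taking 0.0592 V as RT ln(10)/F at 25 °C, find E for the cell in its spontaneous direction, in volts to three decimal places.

+0.717 V

I₂/I⁻ is the cathode (higher E°), Sn²⁺/Sn the anode: E°cell = +0.50 − (-0.12) = +0.62 V, n = 2.
Overall: I₂(s) + Sn(s) → 2 I⁻(aq) + Sn²⁺(aq)
Q = [I⁻]^2·[Sn²⁺]; log Q = -3.272.
E = E° − (0.0592/n) log Q = +0.62 − (0.0592/2)(-3.272) = +0.717 V.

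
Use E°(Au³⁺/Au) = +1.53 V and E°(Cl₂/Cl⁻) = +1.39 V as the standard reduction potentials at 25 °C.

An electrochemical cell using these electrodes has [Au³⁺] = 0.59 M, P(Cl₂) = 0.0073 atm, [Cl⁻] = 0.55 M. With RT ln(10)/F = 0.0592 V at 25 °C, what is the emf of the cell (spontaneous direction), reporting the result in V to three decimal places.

Au³⁺/Au is the cathode (higher E°), Cl₂/Cl⁻ the anode: E°cell = +1.53 − (+1.39) = +0.14 V, n = 6.
Overall: 2 Au³⁺(aq) + 6 Cl⁻(aq) → 2 Au(s) + 3 Cl₂(g)
Q = P(Cl₂)^3 / ([Au³⁺]^2·[Cl⁻]^6); log Q = -4.394.
E = E° − (0.0592/n) log Q = +0.14 − (0.0592/6)(-4.394) = +0.183 V.

+0.183 V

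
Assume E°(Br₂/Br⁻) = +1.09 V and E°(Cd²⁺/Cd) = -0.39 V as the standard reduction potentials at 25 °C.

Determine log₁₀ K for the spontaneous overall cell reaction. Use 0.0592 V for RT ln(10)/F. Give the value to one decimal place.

Cathode: Br₂/Br⁻; anode: Cd²⁺/Cd. E°cell = +1.48 V, n = 2.
log K = nE°cell / 0.0592 = (2)(+1.48) / 0.0592 = 50.0.

50.0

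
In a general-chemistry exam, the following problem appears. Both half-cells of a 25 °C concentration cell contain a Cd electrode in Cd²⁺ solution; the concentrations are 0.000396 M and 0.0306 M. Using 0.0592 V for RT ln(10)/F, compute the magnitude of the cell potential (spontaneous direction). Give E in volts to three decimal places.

+0.056 V

For a concentration cell E°cell = 0. The 0.0306 M side is the cathode (reduction is favoured where [Cd²⁺] is higher).
With n = 2, E = −(0.0592/2) log([Cd²⁺]ₐₙ/[Cd²⁺]꜀ₐₜ) = −(0.0592/2) log(0.000396/0.0306) = −(0.0592/2)(-1.888) = +0.056 V.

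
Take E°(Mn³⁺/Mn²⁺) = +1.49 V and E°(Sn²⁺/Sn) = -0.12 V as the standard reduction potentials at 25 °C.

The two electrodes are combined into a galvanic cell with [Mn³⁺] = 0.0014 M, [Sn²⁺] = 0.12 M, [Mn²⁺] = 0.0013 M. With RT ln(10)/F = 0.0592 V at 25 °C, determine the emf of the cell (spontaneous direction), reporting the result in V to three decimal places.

Mn³⁺/Mn²⁺ is the cathode (higher E°), Sn²⁺/Sn the anode: E°cell = +1.49 − (-0.12) = +1.61 V, n = 2.
Overall: 2 Mn³⁺(aq) + Sn(s) → 2 Mn²⁺(aq) + Sn²⁺(aq)
Q = [Mn²⁺]^2·[Sn²⁺] / ([Mn³⁺]^2); log Q = -0.985.
E = E° − (0.0592/n) log Q = +1.61 − (0.0592/2)(-0.985) = +1.639 V.

+1.639 V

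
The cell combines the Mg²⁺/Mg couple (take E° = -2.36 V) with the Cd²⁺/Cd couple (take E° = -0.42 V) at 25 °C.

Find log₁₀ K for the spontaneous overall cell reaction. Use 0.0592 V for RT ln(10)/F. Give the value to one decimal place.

65.5

Cathode: Cd²⁺/Cd; anode: Mg²⁺/Mg. E°cell = +1.94 V, n = 2.
log K = nE°cell / 0.0592 = (2)(+1.94) / 0.0592 = 65.5.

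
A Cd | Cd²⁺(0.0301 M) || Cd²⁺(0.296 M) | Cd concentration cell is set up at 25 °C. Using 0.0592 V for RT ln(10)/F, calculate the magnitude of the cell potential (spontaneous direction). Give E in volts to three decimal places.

For a concentration cell E°cell = 0. The 0.296 M side is the cathode (reduction is favoured where [Cd²⁺] is higher).
With n = 2, E = −(0.0592/2) log([Cd²⁺]ₐₙ/[Cd²⁺]꜀ₐₜ) = −(0.0592/2) log(0.0301/0.296) = −(0.0592/2)(-0.993) = +0.029 V.

+0.029 V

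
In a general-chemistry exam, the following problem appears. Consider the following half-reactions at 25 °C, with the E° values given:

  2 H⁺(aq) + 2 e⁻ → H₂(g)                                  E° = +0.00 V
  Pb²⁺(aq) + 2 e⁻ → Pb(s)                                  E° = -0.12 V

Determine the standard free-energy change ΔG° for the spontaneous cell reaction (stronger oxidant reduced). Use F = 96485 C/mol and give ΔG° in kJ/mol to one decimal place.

-23.2 kJ/mol

H⁺/H₂ (E° = +0.00 V) is the cathode; Pb²⁺/Pb (E° = -0.12 V) is the anode, so E°cell = +0.12 V.
Balancing electrons gives n = 2 (lcm of 2 and 2).
ΔG° = −nFE° = −(2)(96485)(+0.12) = -23,156 J = -23.2 kJ/mol.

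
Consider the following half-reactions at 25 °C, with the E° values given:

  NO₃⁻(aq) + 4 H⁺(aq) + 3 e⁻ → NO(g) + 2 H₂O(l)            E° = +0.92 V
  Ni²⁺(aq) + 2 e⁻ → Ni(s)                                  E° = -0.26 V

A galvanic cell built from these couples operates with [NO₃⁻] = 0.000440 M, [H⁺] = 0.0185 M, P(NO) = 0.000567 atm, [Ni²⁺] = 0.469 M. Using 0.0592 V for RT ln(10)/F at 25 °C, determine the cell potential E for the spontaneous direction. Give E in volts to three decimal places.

NO₃⁻/NO is the cathode (higher E°), Ni²⁺/Ni the anode: E°cell = +0.92 − (-0.26) = +1.18 V, n = 6.
Overall: 2 NO₃⁻(aq) + 8 H⁺(aq) + 3 Ni(s) → 2 NO(g) + 4 H₂O(l) + 3 Ni²⁺(aq)
Q = P(NO)^2·[Ni²⁺]^3 / ([NO₃⁻]^2·[H⁺]^8); log Q = 13.096.
E = E° − (0.0592/n) log Q = +1.18 − (0.0592/6)(13.096) = +1.051 V.

+1.051 V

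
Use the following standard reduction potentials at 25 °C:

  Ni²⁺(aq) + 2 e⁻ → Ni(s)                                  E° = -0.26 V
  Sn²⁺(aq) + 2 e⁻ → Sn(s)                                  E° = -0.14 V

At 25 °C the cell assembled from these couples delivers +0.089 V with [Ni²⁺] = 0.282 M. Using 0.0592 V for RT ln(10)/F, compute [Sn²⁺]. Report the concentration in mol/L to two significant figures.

0.025 M

Sn²⁺/Sn is the cathode, Ni²⁺/Ni the anode: E°cell = +0.12 V, n = 2.
Overall reaction: Sn²⁺(aq) + Ni(s) → Sn(s) + Ni²⁺(aq); Q = [Ni²⁺]^1/[Sn²⁺]^1.
From E = E° − (0.0592/n) log Q: log Q = (E° − E)·n/0.0592 = (+0.12 − (+0.089))·2/0.0592 = 1.0473.
So 1·log[Sn²⁺] = 1·log(0.282) − log Q = -0.5498 − (1.0473) = -1.5971; [Sn²⁺] = 10^(-1.5971) ≈ 0.025 M.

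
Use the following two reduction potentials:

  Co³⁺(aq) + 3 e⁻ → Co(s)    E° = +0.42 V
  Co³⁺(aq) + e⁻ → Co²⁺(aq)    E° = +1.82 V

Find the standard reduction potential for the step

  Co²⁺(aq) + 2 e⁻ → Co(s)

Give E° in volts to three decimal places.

-0.280 V

Sequential free energies add, so n₃E°₃ = n₁E°₁ + n₂E°₂.
With n₃ = 3, and the known step contributing 1×(+1.82) V, the unknown satisfies 2·E° = 3×(+0.42) − 1×(+1.82) = -0.560.
E° = -0.560 / 2 = -0.280 V.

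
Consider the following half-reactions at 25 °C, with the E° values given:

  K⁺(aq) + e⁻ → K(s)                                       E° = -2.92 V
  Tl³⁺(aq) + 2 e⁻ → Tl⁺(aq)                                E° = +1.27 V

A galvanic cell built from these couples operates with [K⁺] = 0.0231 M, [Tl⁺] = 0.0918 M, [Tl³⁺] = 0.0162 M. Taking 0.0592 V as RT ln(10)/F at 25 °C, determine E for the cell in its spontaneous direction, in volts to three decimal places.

Tl³⁺/Tl⁺ is the cathode (higher E°), K⁺/K the anode: E°cell = +1.27 − (-2.92) = +4.19 V, n = 2.
Overall: Tl³⁺(aq) + 2 K(s) → Tl⁺(aq) + 2 K⁺(aq)
Q = [Tl⁺]·[K⁺]^2 / ([Tl³⁺]); log Q = -2.519.
E = E° − (0.0592/n) log Q = +4.19 − (0.0592/2)(-2.519) = +4.265 V.

+4.265 V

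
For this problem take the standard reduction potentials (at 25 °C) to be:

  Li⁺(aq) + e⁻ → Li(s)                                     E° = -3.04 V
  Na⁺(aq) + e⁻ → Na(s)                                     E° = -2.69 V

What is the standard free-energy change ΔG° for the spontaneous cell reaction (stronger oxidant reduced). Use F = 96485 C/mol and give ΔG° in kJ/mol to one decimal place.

-33.8 kJ/mol

Na⁺/Na (E° = -2.69 V) is the cathode; Li⁺/Li (E° = -3.04 V) is the anode, so E°cell = +0.35 V.
Balancing electrons gives n = 1 (lcm of 1 and 1).
ΔG° = −nFE° = −(1)(96485)(+0.35) = -33,770 J = -33.8 kJ/mol.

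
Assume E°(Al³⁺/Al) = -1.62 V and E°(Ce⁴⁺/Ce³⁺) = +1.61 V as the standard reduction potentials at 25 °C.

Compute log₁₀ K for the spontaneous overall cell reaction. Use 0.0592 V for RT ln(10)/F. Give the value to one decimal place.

Cathode: Ce⁴⁺/Ce³⁺; anode: Al³⁺/Al. E°cell = +3.23 V, n = 3.
log K = nE°cell / 0.0592 = (3)(+3.23) / 0.0592 = 163.7.

163.7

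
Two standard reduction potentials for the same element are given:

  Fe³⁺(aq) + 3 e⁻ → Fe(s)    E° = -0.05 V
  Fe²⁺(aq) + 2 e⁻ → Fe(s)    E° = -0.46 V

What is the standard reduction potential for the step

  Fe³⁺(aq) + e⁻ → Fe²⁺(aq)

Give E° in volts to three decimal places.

+0.770 V

Sequential free energies add, so n₃E°₃ = n₁E°₁ + n₂E°₂.
With n₃ = 3, and the known step contributing 2×(-0.46) V, the unknown satisfies 1·E° = 3×(-0.05) − 2×(-0.46) = +0.770.
E° = +0.770 / 1 = +0.770 V.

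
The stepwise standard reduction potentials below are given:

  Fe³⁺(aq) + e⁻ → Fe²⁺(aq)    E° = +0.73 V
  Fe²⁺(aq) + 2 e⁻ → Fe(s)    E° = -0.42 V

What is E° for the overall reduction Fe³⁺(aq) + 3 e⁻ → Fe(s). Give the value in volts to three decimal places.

Adding the free-energy changes (−nFE°) of the two steps gives −n₃FE°₃ = −n₁FE°₁ − n₂FE°₂.
E°₃ = (1×+0.73 + 2×-0.42) / 3 = (-0.110) / 3 = -0.037 V.
E° values themselves are not directly additive — weighting by electron count is essential.

-0.037 V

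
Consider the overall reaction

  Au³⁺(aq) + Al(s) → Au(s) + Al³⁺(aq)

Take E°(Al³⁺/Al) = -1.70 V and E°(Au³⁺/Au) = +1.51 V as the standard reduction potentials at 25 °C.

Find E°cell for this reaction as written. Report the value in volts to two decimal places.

The Au³⁺/Au couple has the higher reduction potential, so it is the cathode; Al³⁺/Al is oxidised at the anode.
E°cell = E°(cathode) − E°(anode) = (+1.51) − (-1.70) = +3.21 V.

+3.21 V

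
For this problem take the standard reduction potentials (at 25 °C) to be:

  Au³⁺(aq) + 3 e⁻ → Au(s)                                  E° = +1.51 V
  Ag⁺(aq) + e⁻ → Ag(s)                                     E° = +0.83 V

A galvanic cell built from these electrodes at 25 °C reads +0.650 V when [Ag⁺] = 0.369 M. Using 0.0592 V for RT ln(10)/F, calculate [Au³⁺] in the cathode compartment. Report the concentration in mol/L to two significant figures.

0.0015 M

Au³⁺/Au is the cathode, Ag⁺/Ag the anode: E°cell = +0.68 V, n = 3.
Overall reaction: Au³⁺(aq) + 3 Ag(s) → Au(s) + 3 Ag⁺(aq); Q = [Ag⁺]^3/[Au³⁺]^1.
From E = E° − (0.0592/n) log Q: log Q = (E° − E)·n/0.0592 = (+0.68 − (+0.650))·3/0.0592 = 1.5203.
So 1·log[Au³⁺] = 3·log(0.369) − log Q = -1.2989 − (1.5203) = -2.8192; [Au³⁺] = 10^(-2.8192) ≈ 0.0015 M.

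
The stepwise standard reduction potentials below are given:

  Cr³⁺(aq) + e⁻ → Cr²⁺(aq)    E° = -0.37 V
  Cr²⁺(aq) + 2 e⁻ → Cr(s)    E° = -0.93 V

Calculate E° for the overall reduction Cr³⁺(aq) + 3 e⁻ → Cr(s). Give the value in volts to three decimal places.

-0.743 V

Since ΔG° = −nFE° is additive over sequential reductions, n₃E°₃ = n₁E°₁ + n₂E°₂.
E°₃ = (1×-0.37 + 2×-0.93) / 3 = (-2.230) / 3 = -0.743 V.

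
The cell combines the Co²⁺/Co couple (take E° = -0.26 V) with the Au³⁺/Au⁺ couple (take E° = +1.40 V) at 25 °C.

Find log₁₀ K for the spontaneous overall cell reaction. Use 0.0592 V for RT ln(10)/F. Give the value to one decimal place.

56.1

Cathode: Au³⁺/Au⁺; anode: Co²⁺/Co. E°cell = +1.66 V, n = 2.
log K = nE°cell / 0.0592 = (2)(+1.66) / 0.0592 = 56.1.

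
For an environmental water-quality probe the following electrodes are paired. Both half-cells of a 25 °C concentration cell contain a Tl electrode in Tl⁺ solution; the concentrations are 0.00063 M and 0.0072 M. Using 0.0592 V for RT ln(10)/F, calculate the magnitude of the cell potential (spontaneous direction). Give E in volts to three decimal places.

For a concentration cell E°cell = 0. The 0.0072 M side is the cathode (reduction is favoured where [Tl⁺] is higher).
With n = 1, E = −(0.0592/1) log([Tl⁺]ₐₙ/[Tl⁺]꜀ₐₜ) = −(0.0592/1) log(0.00063/0.0072) = −(0.0592/1)(-1.058) = +0.063 V.

+0.063 V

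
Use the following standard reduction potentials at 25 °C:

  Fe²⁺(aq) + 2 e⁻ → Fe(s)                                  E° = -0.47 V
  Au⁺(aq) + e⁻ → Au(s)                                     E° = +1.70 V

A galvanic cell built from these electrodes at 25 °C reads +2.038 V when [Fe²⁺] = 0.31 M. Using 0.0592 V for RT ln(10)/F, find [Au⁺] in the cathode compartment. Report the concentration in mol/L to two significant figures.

0.0033 M

Au⁺/Au is the cathode, Fe²⁺/Fe the anode: E°cell = +2.17 V, n = 2.
Overall reaction: 2 Au⁺(aq) + Fe(s) → 2 Au(s) + Fe²⁺(aq); Q = [Fe²⁺]^1/[Au⁺]^2.
From E = E° − (0.0592/n) log Q: log Q = (E° − E)·n/0.0592 = (+2.17 − (+2.038))·2/0.0592 = 4.4595.
So 2·log[Au⁺] = 1·log(0.31) − log Q = -0.5086 − (4.4595) = -4.9681; log[Au⁺] = -4.9681 / 2 = -2.4840; [Au⁺] = 10^(-2.4840) ≈ 0.0033 M.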